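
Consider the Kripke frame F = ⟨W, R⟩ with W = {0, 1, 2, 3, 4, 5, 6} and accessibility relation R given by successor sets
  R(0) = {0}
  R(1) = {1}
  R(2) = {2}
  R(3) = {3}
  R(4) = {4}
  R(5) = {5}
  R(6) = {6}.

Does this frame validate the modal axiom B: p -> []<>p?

Yes

By correspondence theory, B is valid on a frame iff R is symmetric.
Symmetric: yes — every pair in R has its reverse in R.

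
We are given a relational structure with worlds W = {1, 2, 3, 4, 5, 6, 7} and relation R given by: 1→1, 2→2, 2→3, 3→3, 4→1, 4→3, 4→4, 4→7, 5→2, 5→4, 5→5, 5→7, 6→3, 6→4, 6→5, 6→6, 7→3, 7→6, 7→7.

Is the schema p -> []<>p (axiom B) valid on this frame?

Axiom B corresponds to the accessibility relation being symmetric.
Symmetric: no — 2 R 3 but not 3 R 2.

No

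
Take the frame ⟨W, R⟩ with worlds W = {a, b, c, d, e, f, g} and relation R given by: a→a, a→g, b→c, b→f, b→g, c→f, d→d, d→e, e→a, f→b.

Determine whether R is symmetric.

No

Symmetric: no — a R g but not g R a.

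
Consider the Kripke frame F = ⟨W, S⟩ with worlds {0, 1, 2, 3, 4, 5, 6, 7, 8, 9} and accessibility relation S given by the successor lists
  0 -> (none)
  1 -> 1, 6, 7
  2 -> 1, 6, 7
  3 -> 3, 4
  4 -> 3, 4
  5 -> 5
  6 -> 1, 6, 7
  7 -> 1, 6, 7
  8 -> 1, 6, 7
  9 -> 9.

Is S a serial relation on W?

Serial: no — 0 has no S-successor.

No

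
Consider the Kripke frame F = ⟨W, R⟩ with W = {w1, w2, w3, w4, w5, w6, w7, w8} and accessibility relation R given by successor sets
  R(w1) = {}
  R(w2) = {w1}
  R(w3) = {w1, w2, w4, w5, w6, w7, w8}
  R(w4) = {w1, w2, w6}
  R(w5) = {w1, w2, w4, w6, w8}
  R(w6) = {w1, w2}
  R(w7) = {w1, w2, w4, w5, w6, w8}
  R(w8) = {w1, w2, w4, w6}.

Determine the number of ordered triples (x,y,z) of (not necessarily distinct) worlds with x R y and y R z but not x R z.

0

R is transitive; there are no such tuples.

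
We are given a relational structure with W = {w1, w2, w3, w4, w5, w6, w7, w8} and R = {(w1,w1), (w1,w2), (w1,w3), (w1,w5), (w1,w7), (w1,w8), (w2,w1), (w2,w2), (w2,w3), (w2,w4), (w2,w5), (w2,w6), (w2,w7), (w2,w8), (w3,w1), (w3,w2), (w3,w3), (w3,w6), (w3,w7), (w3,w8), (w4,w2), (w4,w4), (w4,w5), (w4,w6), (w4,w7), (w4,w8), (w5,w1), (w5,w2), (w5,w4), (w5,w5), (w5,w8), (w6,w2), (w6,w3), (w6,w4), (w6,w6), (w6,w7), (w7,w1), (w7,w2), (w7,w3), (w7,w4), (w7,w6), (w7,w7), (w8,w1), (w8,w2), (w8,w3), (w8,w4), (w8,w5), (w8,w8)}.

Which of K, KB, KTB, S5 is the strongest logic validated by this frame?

Symmetric (axiom B): yes — every pair in R has its reverse in R.
Reflexive (axiom T): yes — every world is R-related to itself.
Euclidean (axiom 5): no — w1 R w3 and w1 R w5, but not w3 R w5.
So F validates K, KB, KTB; S5 would additionally require R to be Euclidean. The strongest is KTB.

KTB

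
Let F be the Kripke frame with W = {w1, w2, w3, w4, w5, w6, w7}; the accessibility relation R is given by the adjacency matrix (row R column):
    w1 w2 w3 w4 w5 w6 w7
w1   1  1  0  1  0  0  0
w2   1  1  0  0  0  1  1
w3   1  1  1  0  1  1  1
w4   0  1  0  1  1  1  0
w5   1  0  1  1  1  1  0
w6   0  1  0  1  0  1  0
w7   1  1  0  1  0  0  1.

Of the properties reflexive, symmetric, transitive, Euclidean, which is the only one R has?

reflexive

Reflexive: yes — every world is R-related to itself.
Symmetric: no — w1 R w4 but not w4 R w1.
Transitive: no — w1 R w2 and w2 R w6, but not w1 R w6.
Euclidean: no — w1 R w2 and w1 R w4, but not w2 R w4.
Only reflexive holds.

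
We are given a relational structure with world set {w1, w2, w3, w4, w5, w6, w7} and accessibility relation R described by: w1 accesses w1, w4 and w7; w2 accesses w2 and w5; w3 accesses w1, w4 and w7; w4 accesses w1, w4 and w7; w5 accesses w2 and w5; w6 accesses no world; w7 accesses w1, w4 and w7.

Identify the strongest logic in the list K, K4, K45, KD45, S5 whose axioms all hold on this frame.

K45

Transitive (axiom 4): yes — every two-step R-path is closed by a direct edge.
Euclidean (axiom 5): yes — any two successors of a common world are R-related.
Serial (axiom D): no — w6 has no R-successor.
Reflexive (axiom T): no — w3 is not related to itself.
So F validates K, K4, K45; KD45 would additionally require R to be serial. The strongest is K45.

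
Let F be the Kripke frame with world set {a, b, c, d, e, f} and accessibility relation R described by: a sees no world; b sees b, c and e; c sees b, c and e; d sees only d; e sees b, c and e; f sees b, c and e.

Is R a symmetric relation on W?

Symmetric: no — f R b but not b R f.

No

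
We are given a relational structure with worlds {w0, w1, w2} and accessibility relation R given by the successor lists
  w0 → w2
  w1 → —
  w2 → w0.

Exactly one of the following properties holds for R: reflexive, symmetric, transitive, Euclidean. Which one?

symmetric

Reflexive: no — w0 is not related to itself.
Symmetric: yes — every pair in R has its reverse in R.
Transitive: no — w0 R w2 and w2 R w0, but not w0 R w0.
Euclidean: no — w0 R w2 and w0 R w2, but not w2 R w2.
Only symmetric holds.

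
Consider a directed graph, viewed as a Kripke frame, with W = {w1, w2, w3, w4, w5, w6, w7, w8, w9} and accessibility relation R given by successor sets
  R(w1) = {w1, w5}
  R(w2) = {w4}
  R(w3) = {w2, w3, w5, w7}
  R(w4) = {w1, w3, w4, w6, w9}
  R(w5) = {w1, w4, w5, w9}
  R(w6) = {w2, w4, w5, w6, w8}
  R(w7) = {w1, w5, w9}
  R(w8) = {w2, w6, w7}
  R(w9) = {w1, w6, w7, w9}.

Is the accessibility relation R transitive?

Transitive: no — w1 R w5 and w5 R w4, but not w1 R w4.

No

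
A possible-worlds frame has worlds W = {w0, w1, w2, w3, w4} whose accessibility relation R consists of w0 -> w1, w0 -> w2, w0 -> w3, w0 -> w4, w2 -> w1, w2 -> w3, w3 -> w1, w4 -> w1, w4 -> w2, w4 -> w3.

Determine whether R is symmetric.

No

Symmetric: no — w0 R w1 but not w1 R w0.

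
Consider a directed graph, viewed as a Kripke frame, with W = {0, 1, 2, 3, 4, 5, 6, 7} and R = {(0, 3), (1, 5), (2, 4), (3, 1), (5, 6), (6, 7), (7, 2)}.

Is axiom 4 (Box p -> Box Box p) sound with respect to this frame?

The schema 4 characterises exactly the transitive frames.
Transitive: no — 0 R 3 and 3 R 1, but not 0 R 1.

No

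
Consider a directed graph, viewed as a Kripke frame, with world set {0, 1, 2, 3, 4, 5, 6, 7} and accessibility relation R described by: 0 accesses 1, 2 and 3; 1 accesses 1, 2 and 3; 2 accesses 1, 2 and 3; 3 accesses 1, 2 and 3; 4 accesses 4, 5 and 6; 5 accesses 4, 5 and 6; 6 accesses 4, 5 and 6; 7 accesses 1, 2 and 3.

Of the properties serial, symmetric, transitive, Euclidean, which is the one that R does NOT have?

symmetric

Serial: yes — every world has a successor (e.g. 0 R 1).
Symmetric: no — 0 R 1 but not 1 R 0.
Transitive: yes — every two-step R-path is closed by a direct edge.
Euclidean: yes — any two successors of a common world are R-related.
Only symmetric fails.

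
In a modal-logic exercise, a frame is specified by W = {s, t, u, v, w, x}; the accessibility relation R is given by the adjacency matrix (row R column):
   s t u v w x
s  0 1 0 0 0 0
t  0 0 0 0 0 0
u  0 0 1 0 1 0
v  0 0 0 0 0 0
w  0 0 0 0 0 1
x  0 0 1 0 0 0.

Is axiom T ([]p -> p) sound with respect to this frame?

By correspondence theory, T is valid on a frame iff R is reflexive.
Reflexive: no — s is not related to itself.

No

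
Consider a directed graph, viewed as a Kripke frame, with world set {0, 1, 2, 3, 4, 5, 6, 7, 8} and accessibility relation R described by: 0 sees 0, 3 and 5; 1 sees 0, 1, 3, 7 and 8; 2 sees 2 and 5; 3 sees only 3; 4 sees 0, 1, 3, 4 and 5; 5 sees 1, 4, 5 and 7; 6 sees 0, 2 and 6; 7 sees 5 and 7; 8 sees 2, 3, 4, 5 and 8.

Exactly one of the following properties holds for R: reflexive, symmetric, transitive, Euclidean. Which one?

Reflexive: yes — every world is R-related to itself.
Symmetric: no — 0 R 3 but not 3 R 0.
Transitive: no — 0 R 5 and 5 R 1, but not 0 R 1.
Euclidean: no — 0 R 3 and 0 R 5, but not 3 R 5.
Only reflexive holds.

reflexive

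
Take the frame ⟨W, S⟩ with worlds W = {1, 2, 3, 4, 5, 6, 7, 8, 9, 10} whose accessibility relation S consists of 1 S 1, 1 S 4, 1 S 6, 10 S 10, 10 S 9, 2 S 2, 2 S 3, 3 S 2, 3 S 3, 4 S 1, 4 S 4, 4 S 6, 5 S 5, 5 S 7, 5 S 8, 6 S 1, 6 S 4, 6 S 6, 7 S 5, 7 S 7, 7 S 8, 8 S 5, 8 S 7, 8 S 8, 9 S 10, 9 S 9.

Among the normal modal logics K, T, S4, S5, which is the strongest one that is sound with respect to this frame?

Reflexive (axiom T): yes — every world is S-related to itself.
Transitive (axiom 4): yes — every two-step S-path is closed by a direct edge.
Euclidean (axiom 5): yes — any two successors of a common world are S-related.
So F validates K, T, S4, S5. The strongest is S5.

S5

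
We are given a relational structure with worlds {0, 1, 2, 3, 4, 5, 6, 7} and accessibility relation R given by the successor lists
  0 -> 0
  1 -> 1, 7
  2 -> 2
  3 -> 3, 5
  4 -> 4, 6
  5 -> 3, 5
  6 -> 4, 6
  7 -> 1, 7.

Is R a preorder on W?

Yes

Reflexive: yes — every world is R-related to itself.
Transitive: yes — every two-step R-path is closed by a direct edge.
So R is a preorder.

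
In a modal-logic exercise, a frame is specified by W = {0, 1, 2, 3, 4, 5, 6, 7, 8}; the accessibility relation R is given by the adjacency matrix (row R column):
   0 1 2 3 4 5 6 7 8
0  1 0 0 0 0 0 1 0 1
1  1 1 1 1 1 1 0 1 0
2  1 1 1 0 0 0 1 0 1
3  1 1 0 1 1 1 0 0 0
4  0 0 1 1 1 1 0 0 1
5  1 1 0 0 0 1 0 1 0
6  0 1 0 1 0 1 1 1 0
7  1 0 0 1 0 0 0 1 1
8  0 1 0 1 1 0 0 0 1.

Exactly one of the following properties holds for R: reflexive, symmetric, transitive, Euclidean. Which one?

reflexive

Reflexive: yes — every world is R-related to itself.
Symmetric: no — 0 R 6 but not 6 R 0.
Transitive: no — 0 R 6 and 6 R 1, but not 0 R 1.
Euclidean: no — 0 R 6 and 0 R 8, but not 6 R 8.
Only reflexive holds.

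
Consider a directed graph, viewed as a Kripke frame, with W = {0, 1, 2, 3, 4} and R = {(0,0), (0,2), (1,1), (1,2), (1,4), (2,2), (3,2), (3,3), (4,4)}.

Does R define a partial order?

Yes

Reflexive: yes — every world is R-related to itself.
Transitive: yes — every two-step R-path is closed by a direct edge.
Antisymmetric: yes — no distinct pair is related both ways.
So R is a partial order.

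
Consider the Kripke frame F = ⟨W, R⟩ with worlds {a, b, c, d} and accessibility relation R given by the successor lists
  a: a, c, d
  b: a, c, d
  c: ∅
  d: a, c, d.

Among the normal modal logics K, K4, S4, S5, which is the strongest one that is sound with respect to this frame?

K4

Transitive (axiom 4): yes — every two-step R-path is closed by a direct edge.
Reflexive (axiom T): no — b is not related to itself.
Euclidean (axiom 5): no — a R c and a R d, but not c R d.
So F validates K, K4; S4 would additionally require R to be reflexive. The strongest is K4.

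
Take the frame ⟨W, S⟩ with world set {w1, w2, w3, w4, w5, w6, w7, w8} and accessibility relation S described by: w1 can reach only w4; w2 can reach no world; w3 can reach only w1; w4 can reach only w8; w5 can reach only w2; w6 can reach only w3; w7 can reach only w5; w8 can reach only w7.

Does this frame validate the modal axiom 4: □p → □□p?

Axiom 4 corresponds to the accessibility relation being transitive.
Transitive: no — w1 S w4 and w4 S w8, but not w1 S w8.

No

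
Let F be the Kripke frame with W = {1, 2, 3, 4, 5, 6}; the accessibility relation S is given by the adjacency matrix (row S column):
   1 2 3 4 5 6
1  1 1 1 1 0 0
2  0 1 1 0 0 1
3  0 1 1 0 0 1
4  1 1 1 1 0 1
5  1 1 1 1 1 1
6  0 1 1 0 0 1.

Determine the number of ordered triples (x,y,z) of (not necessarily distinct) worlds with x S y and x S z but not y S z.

Enumerating: (1,2,1), (1,2,4), (1,3,1), (1,3,4), (4,1,6), (4,2,1), (4,2,4), (4,3,1), (4,3,4), (4,6,1), (4,6,4), (5,1,5), … and 11 more.
Total: 23.

23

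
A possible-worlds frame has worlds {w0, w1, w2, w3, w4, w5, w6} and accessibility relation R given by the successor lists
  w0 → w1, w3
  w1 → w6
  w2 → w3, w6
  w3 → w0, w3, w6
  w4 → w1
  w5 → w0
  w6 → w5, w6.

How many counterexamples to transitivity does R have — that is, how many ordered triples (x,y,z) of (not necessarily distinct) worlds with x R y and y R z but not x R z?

Enumerating: (w0,w1,w6), (w0,w3,w0), (w0,w3,w6), (w1,w6,w5), (w2,w3,w0), (w2,w6,w5), (w3,w0,w1), (w3,w6,w5), (w4,w1,w6), (w5,w0,w1), (w5,w0,w3), (w6,w5,w0).

12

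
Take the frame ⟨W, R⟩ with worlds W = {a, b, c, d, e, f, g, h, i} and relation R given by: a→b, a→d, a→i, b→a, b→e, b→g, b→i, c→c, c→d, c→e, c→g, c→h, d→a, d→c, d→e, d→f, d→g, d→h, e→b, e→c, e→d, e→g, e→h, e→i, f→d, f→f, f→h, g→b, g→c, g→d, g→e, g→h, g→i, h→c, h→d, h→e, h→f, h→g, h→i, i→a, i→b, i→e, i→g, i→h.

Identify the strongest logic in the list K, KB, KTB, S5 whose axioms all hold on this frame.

Symmetric (axiom B): yes — every pair in R has its reverse in R.
Reflexive (axiom T): no — a is not related to itself.
Euclidean (axiom 5): no — a R b and a R d, but not b R d.
So F validates K, KB; KTB would additionally require R to be reflexive. The strongest is KB.

KB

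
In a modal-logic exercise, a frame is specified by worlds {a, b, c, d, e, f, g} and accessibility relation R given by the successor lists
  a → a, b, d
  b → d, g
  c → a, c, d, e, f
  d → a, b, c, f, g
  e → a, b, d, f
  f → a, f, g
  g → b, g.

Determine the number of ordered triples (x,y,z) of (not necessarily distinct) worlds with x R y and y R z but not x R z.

Enumerating: (a,b,g), (a,d,c), (a,d,f), (a,d,g), (b,d,a), (b,d,b), (b,d,c), (b,d,f), (b,g,b), (c,a,b), (c,d,b), (c,d,g), … and 14 more.
Total: 26.

26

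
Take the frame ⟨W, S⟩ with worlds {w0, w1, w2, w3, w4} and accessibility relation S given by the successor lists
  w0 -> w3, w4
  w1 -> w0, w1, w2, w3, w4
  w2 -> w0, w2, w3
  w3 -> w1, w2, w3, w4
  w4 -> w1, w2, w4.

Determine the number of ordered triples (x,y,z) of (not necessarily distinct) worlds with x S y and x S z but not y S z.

17

Enumerating: (w0,w4,w3), (w1,w0,w0), (w1,w0,w1), (w1,w0,w2), (w1,w2,w1), (w1,w2,w4), (w1,w3,w0), (w1,w4,w0), (w1,w4,w3), (w2,w0,w0), (w2,w0,w2), (w2,w3,w0), (w3,w2,w1), (w3,w2,w4), (w3,w4,w3), (w4,w2,w1), (w4,w2,w4).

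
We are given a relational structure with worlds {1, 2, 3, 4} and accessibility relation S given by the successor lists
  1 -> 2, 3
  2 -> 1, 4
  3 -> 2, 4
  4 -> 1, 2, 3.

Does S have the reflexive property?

Reflexive: no — 1 is not related to itself.

No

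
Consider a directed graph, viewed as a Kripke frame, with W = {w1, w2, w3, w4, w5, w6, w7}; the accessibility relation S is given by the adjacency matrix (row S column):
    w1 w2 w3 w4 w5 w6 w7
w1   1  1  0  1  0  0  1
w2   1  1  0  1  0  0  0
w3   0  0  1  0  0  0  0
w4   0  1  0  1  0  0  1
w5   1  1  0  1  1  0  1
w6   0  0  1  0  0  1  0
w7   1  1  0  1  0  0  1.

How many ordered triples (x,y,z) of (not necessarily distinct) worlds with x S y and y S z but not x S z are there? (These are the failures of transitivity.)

4

Enumerating: (w2,w1,w7), (w2,w4,w7), (w4,w2,w1), (w4,w7,w1).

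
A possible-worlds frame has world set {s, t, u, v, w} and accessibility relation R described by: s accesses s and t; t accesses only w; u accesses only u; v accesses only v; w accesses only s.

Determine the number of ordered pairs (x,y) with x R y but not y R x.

3

Enumerating: (s,t), (t,w), (w,s).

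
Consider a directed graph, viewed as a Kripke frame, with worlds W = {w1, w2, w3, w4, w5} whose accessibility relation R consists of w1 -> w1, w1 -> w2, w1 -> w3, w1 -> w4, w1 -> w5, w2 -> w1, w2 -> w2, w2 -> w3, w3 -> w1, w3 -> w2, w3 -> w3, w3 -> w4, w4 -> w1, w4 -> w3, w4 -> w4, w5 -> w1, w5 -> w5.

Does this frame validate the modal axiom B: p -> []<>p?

The schema B characterises exactly the symmetric frames.
Symmetric: yes — every pair in R has its reverse in R.

Yes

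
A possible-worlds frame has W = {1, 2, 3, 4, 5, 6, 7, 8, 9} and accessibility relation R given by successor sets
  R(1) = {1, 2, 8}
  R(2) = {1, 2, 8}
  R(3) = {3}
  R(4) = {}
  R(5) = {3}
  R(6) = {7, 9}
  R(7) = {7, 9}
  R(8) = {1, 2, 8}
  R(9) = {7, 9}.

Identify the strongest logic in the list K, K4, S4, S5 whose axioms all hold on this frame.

K4

Transitive (axiom 4): yes — every two-step R-path is closed by a direct edge.
Reflexive (axiom T): no — 4 is not related to itself.
Euclidean (axiom 5): yes — any two successors of a common world are R-related.
So F validates K, K4; S4 would additionally require R to be reflexive. The strongest is K4.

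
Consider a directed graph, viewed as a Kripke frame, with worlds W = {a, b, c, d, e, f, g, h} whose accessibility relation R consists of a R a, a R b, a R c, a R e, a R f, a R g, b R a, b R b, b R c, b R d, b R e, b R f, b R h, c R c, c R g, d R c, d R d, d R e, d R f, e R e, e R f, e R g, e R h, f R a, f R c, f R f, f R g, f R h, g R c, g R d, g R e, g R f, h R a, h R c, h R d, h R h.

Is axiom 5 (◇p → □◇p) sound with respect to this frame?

No

The schema 5 characterises exactly the Euclidean frames.
Euclidean: no — a R b and a R g, but not b R g.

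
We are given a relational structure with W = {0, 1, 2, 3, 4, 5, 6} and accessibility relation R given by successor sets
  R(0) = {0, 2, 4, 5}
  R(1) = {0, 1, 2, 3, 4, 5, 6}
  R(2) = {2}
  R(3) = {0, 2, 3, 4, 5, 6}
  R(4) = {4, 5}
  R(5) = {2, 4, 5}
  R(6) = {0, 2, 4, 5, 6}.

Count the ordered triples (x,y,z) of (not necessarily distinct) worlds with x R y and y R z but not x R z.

1

Enumerating: (4,5,2).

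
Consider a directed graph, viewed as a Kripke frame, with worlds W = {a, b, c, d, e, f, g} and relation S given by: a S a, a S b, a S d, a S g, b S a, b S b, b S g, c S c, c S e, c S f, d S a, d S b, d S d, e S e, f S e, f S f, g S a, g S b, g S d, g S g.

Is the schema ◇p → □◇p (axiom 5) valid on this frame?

Axiom 5 corresponds to the accessibility relation being Euclidean.
Euclidean: no — a S b and a S d, but not b S d.

No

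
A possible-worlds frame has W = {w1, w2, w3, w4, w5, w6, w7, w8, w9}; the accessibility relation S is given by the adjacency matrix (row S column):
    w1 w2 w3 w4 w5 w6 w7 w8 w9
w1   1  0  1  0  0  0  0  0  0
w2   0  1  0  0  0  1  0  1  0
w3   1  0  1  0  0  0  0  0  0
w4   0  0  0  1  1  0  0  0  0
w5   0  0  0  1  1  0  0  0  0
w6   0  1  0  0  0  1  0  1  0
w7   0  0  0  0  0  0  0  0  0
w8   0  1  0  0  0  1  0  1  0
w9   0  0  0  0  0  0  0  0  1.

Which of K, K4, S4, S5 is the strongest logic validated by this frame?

Transitive (axiom 4): yes — every two-step S-path is closed by a direct edge.
Reflexive (axiom T): no — w7 is not related to itself.
Euclidean (axiom 5): yes — any two successors of a common world are S-related.
So F validates K, K4; S4 would additionally require S to be reflexive. The strongest is K4.

K4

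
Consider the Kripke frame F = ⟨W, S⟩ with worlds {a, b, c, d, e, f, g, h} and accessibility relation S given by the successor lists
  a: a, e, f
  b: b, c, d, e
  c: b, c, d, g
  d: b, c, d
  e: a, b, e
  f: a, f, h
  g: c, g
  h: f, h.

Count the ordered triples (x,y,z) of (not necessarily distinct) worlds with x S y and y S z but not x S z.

Enumerating: (a,e,b), (a,f,h), (b,c,g), (b,e,a), (c,b,e), (d,b,e), (d,c,g), (e,a,f), (e,b,c), (e,b,d), (f,a,e), (g,c,b), (g,c,d), (h,f,a).

14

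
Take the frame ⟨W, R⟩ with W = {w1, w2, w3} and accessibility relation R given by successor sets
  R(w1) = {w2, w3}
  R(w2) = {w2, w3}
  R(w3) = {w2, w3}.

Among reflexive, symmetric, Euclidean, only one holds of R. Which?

Euclidean

Reflexive: no — w1 is not related to itself.
Symmetric: no — w1 R w2 but not w2 R w1.
Euclidean: yes — any two successors of a common world are R-related.
Only Euclidean holds.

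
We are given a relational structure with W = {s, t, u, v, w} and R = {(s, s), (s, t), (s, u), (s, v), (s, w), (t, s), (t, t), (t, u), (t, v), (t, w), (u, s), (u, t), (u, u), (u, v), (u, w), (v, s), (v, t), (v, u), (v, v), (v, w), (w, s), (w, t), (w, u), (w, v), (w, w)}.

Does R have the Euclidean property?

Yes

Euclidean: yes — any two successors of a common world are R-related.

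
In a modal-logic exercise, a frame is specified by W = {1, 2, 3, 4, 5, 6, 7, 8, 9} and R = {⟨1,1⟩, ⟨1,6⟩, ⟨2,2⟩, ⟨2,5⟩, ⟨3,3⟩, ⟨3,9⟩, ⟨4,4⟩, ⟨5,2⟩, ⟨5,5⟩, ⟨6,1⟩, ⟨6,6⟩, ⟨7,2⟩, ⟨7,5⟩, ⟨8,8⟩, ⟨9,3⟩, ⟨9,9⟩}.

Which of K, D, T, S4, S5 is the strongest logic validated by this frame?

D

Serial (axiom D): yes — every world has a successor (e.g. 1 R 1).
Reflexive (axiom T): no — 7 is not related to itself.
Transitive (axiom 4): yes — every two-step R-path is closed by a direct edge.
Euclidean (axiom 5): yes — any two successors of a common world are R-related.
So F validates K, D; T would additionally require R to be reflexive. The strongest is D.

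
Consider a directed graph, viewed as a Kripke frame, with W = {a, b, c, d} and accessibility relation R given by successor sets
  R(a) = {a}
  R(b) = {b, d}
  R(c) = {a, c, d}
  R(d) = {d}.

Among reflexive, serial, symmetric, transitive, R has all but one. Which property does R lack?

symmetric

Reflexive: yes — every world is R-related to itself.
Serial: yes — every world has a successor (e.g. a R a).
Symmetric: no — b R d but not d R b.
Transitive: yes — every two-step R-path is closed by a direct edge.
Only symmetric fails.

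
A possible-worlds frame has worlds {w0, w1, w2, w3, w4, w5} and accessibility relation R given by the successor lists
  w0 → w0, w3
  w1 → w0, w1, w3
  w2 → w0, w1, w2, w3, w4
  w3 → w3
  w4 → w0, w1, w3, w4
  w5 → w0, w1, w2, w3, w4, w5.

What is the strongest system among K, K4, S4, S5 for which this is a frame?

S4

Transitive (axiom 4): yes — every two-step R-path is closed by a direct edge.
Reflexive (axiom T): yes — every world is R-related to itself.
Euclidean (axiom 5): no — w1 R w3 and w1 R w0, but not w3 R w0.
So F validates K, K4, S4; S5 would additionally require R to be Euclidean. The strongest is S4.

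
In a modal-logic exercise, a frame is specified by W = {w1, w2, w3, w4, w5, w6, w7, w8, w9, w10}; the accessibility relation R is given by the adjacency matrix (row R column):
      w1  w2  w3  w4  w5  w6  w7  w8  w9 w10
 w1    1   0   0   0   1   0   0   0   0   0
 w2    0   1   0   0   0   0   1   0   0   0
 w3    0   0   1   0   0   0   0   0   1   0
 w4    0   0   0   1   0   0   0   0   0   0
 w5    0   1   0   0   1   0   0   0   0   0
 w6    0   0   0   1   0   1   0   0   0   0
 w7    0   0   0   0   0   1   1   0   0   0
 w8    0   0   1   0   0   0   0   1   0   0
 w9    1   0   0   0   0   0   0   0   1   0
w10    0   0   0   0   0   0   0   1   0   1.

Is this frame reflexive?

Reflexive: yes — every world is R-related to itself.

Yes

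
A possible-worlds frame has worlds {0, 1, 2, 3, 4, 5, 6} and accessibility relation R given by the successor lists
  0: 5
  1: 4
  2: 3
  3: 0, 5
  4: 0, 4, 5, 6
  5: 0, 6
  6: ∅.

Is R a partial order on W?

Reflexive: no — 0 is not related to itself.
Transitive: no — 0 R 5 and 5 R 6, but not 0 R 6.
Antisymmetric: no — 0 R 5 and 5 R 0 with 0 ≠ 5.
So R is not a partial order.

No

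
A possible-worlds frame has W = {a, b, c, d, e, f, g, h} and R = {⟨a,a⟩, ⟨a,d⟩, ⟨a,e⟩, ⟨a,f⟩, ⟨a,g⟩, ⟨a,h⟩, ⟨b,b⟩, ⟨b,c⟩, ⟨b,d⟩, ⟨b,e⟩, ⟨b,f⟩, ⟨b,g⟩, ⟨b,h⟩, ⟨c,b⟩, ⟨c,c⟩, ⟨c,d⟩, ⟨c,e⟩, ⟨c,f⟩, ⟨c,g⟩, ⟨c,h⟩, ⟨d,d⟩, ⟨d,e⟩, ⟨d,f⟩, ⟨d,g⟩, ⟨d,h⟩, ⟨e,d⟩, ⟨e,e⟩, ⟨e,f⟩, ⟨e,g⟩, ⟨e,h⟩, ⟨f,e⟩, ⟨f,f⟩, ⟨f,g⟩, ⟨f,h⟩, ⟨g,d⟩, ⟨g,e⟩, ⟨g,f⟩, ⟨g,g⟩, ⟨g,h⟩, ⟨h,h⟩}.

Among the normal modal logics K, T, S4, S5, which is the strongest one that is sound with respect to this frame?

Reflexive (axiom T): yes — every world is R-related to itself.
Transitive (axiom 4): no — f R e and e R d, but not f R d.
Euclidean (axiom 5): no — a R f and a R d, but not f R d.
So F validates K, T; S4 would additionally require R to be transitive. The strongest is T.

T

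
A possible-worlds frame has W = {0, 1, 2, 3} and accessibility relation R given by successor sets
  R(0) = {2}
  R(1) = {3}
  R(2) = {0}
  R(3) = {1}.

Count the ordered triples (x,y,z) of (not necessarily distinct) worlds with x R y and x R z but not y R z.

4

Enumerating: (0,2,2), (1,3,3), (2,0,0), (3,1,1).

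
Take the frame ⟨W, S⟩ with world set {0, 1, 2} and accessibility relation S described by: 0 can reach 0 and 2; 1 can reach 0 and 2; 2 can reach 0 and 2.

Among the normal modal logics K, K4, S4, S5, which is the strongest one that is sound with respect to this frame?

Transitive (axiom 4): yes — every two-step S-path is closed by a direct edge.
Reflexive (axiom T): no — 1 is not related to itself.
Euclidean (axiom 5): yes — any two successors of a common world are S-related.
So F validates K, K4; S4 would additionally require S to be reflexive. The strongest is K4.

K4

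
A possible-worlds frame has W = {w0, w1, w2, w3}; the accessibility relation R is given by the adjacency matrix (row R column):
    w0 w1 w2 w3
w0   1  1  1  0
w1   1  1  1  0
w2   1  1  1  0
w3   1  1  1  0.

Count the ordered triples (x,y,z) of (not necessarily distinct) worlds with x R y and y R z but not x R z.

0

R is transitive; there are no such tuples.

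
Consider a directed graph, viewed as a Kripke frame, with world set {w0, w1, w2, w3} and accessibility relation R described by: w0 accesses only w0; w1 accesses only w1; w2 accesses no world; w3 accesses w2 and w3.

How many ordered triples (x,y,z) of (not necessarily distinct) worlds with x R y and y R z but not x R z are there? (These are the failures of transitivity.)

0

R is transitive; there are no such tuples.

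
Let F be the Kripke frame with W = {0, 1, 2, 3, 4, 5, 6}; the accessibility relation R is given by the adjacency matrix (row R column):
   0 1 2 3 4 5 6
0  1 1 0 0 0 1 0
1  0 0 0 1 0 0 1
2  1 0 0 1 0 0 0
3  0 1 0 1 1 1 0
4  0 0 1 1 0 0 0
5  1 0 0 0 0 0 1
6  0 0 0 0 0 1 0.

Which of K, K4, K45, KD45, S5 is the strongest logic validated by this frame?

K

Transitive (axiom 4): no — 0 R 1 and 1 R 3, but not 0 R 3.
Euclidean (axiom 5): no — 0 R 1 and 0 R 5, but not 1 R 5.
Serial (axiom D): yes — every world has a successor (e.g. 0 R 0).
Reflexive (axiom T): no — 1 is not related to itself.
So F validates K; K4 would additionally require R to be transitive. The strongest is K.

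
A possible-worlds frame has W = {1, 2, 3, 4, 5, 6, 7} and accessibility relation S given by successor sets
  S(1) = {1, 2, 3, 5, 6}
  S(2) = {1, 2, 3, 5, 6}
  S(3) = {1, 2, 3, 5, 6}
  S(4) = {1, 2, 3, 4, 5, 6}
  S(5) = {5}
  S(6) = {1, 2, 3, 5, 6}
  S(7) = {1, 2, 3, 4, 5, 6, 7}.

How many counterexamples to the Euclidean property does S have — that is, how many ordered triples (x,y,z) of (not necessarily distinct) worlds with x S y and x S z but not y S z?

40

Enumerating: (1,5,1), (1,5,2), (1,5,3), (1,5,6), (2,5,1), (2,5,2), (2,5,3), (2,5,6), (3,5,1), (3,5,2), (3,5,3), (3,5,6), … and 28 more.
Total: 40.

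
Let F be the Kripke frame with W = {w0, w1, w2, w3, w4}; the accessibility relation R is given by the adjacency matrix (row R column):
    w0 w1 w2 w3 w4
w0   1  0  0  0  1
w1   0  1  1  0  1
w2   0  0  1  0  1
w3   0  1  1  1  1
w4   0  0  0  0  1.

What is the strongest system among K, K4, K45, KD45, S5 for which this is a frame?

K4

Transitive (axiom 4): yes — every two-step R-path is closed by a direct edge.
Euclidean (axiom 5): no — w1 R w4 and w1 R w2, but not w4 R w2.
Serial (axiom D): yes — every world has a successor (e.g. w0 R w0).
Reflexive (axiom T): yes — every world is R-related to itself.
So F validates K, K4; K45 would additionally require R to be Euclidean. The strongest is K4.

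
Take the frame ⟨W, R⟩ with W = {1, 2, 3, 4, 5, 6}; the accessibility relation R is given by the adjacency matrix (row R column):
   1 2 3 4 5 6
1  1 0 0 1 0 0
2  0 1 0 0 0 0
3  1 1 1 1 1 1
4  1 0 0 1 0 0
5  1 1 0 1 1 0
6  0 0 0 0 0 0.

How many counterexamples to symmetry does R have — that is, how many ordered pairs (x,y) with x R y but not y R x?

Enumerating: (3,1), (3,2), (3,4), (3,5), (3,6), (5,1), (5,2), (5,4).

8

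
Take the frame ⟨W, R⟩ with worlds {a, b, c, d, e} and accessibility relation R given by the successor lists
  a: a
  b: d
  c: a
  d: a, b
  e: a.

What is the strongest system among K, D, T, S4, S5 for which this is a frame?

D

Serial (axiom D): yes — every world has a successor (e.g. a R a).
Reflexive (axiom T): no — b is not related to itself.
Transitive (axiom 4): no — b R d and d R a, but not b R a.
Euclidean (axiom 5): no — d R a and d R b, but not a R b.
So F validates K, D; T would additionally require R to be reflexive. The strongest is D.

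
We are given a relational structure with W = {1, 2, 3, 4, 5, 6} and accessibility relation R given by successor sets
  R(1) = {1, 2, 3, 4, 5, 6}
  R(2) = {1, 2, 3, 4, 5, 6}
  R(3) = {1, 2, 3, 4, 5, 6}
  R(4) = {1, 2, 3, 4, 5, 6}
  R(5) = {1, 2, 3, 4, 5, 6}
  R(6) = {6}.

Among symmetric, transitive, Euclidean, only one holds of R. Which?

Symmetric: no — 1 R 6 but not 6 R 1.
Transitive: yes — every two-step R-path is closed by a direct edge.
Euclidean: no — 1 R 6 and 1 R 2, but not 6 R 2.
Only transitive holds.

transitive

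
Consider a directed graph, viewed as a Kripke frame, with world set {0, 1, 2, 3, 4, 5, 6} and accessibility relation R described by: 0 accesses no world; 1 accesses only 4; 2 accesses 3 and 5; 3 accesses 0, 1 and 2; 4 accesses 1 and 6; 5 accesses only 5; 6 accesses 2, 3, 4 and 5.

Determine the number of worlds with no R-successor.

1

Enumerating: 0.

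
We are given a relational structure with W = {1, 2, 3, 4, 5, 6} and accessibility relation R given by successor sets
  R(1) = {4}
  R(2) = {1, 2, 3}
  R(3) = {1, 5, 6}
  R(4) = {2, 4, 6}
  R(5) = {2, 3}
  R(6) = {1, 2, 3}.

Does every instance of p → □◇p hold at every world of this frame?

No

By correspondence theory, B is valid on a frame iff R is symmetric.
Symmetric: no — 1 R 4 but not 4 R 1.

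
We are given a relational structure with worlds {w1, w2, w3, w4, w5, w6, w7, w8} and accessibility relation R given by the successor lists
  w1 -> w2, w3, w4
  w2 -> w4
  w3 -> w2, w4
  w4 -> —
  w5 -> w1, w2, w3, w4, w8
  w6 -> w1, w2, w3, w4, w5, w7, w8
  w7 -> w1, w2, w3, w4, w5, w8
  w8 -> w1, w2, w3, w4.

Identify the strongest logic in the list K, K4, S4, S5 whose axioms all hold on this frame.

K4

Transitive (axiom 4): yes — every two-step R-path is closed by a direct edge.
Reflexive (axiom T): no — w1 is not related to itself.
Euclidean (axiom 5): no — w1 R w2 and w1 R w3, but not w2 R w3.
So F validates K, K4; S4 would additionally require R to be reflexive. The strongest is K4.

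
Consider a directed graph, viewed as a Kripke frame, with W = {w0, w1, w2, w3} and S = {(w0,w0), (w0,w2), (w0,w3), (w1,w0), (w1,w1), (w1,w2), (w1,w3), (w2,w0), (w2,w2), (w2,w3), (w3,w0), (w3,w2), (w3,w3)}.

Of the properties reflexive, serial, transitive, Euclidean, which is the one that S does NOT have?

Euclidean

Reflexive: yes — every world is S-related to itself.
Serial: yes — every world has a successor (e.g. w0 S w0).
Transitive: yes — every two-step S-path is closed by a direct edge.
Euclidean: no — w1 S w0 and w1 S w1, but not w0 S w1.
Only Euclidean fails.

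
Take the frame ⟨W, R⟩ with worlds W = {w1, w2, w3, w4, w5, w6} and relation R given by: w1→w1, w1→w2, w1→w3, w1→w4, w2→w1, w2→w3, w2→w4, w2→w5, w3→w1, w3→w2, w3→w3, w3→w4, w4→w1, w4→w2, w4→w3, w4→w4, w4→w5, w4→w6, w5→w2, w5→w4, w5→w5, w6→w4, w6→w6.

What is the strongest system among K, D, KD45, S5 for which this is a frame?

D

Serial (axiom D): yes — every world has a successor (e.g. w1 R w1).
Transitive (axiom 4): no — w1 R w2 and w2 R w5, but not w1 R w5.
Euclidean (axiom 5): no — w2 R w1 and w2 R w5, but not w1 R w5.
Reflexive (axiom T): no — w2 is not related to itself.
So F validates K, D; KD45 would additionally require R to be Euclidean and transitive. The strongest is D.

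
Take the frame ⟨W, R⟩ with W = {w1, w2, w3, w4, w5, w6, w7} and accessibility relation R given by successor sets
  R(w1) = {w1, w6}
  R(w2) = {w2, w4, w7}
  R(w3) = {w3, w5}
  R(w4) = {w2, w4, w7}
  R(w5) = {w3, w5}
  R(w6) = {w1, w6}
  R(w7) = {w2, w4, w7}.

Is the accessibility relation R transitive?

Transitive: yes — every two-step R-path is closed by a direct edge.

Yes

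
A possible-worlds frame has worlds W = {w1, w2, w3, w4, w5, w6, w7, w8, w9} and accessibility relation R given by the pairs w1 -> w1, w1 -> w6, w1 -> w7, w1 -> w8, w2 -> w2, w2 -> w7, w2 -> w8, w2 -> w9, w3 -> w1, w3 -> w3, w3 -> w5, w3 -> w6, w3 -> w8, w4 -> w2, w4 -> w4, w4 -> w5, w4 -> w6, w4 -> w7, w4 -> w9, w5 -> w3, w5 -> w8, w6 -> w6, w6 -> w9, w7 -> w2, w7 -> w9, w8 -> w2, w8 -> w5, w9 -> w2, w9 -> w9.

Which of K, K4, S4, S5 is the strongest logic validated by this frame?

Transitive (axiom 4): no — w1 R w6 and w6 R w9, but not w1 R w9.
Reflexive (axiom T): no — w5 is not related to itself.
Euclidean (axiom 5): no — w1 R w6 and w1 R w7, but not w6 R w7.
So F validates K; K4 would additionally require R to be transitive. The strongest is K.

K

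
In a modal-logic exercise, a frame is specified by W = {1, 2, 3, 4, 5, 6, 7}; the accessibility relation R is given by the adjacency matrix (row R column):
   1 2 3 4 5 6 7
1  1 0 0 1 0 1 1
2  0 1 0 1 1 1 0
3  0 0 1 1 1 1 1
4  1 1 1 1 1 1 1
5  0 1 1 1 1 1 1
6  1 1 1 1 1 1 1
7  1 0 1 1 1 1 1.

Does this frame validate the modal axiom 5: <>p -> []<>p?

The schema 5 characterises exactly the Euclidean frames.
Euclidean: no — 4 R 1 and 4 R 2, but not 1 R 2.

No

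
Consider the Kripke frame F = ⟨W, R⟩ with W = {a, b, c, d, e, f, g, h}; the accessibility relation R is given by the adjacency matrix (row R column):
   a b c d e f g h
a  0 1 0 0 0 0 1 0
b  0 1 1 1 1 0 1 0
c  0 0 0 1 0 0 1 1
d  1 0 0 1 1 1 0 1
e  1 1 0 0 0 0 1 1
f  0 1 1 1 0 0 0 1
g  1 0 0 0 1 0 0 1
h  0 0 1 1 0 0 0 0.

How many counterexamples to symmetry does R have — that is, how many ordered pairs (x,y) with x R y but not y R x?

14

Enumerating: (a,b), (b,c), (b,d), (b,g), (c,d), (c,g), (d,a), (d,e), (e,a), (e,h), (f,b), (f,c), (f,h), (g,h).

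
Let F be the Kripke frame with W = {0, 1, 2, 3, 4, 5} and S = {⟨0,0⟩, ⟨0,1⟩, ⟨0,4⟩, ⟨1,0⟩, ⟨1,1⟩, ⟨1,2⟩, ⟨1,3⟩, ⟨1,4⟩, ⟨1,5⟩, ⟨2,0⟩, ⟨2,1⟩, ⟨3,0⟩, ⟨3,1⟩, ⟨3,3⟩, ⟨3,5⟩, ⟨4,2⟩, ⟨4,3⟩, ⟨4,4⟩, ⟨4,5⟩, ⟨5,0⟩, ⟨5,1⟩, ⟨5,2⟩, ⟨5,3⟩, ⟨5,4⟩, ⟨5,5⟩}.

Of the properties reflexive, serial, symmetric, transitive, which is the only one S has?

Reflexive: no — 2 is not related to itself.
Serial: yes — every world has a successor (e.g. 0 S 0).
Symmetric: no — 0 S 4 but not 4 S 0.
Transitive: no — 0 S 1 and 1 S 2, but not 0 S 2.
Only serial holds.

serial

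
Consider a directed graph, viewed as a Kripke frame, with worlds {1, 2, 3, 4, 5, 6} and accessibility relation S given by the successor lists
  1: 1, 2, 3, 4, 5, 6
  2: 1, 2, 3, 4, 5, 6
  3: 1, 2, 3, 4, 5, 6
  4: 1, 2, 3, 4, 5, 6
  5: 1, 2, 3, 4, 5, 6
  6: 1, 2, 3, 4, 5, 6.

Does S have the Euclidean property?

Euclidean: yes — any two successors of a common world are S-related.

Yes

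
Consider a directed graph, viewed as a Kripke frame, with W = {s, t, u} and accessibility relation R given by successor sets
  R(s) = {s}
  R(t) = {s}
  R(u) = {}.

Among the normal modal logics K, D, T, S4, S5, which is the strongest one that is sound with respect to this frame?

K

Serial (axiom D): no — u has no R-successor.
Reflexive (axiom T): no — t is not related to itself.
Transitive (axiom 4): yes — every two-step R-path is closed by a direct edge.
Euclidean (axiom 5): yes — any two successors of a common world are R-related.
So F validates K; D would additionally require R to be serial. The strongest is K.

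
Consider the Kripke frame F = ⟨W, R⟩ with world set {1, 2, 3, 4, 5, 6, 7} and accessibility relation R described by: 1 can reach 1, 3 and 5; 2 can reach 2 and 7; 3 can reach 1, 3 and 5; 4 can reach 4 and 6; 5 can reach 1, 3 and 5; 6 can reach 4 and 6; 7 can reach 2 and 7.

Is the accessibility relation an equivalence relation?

Yes

Reflexive: yes — every world is R-related to itself.
Symmetric: yes — every pair in R has its reverse in R.
Transitive: yes — every two-step R-path is closed by a direct edge.
So R is an equivalence relation.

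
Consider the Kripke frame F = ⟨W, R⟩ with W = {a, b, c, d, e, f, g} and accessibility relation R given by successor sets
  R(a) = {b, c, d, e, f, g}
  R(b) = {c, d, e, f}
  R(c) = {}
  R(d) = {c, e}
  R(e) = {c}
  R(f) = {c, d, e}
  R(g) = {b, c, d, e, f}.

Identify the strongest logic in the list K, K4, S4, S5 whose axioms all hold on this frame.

Transitive (axiom 4): yes — every two-step R-path is closed by a direct edge.
Reflexive (axiom T): no — a is not related to itself.
Euclidean (axiom 5): no — a R b and a R g, but not b R g.
So F validates K, K4; S4 would additionally require R to be reflexive. The strongest is K4.

K4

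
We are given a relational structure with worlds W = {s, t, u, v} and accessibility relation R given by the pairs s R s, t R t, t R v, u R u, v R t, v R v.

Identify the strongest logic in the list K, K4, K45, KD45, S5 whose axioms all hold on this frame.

S5

Transitive (axiom 4): yes — every two-step R-path is closed by a direct edge.
Euclidean (axiom 5): yes — any two successors of a common world are R-related.
Serial (axiom D): yes — every world has a successor (e.g. s R s).
Reflexive (axiom T): yes — every world is R-related to itself.
So F validates K, K4, K45, KD45, S5. The strongest is S5.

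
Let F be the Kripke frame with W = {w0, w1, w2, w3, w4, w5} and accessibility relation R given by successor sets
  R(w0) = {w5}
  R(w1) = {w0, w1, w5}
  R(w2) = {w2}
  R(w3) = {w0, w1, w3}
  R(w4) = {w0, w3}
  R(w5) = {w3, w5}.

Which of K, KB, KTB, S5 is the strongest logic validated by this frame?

Symmetric (axiom B): no — w0 R w5 but not w5 R w0.
Reflexive (axiom T): no — w0 is not related to itself.
Euclidean (axiom 5): no — w1 R w5 and w1 R w0, but not w5 R w0.
So F validates K; KB would additionally require R to be symmetric. The strongest is K.

K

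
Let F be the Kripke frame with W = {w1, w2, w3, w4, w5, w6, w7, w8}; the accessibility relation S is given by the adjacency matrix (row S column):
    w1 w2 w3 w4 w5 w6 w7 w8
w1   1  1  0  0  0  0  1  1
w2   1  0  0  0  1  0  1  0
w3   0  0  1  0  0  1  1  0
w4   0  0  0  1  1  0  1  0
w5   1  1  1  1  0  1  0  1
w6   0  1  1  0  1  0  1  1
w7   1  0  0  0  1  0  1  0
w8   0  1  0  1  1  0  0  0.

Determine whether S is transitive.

Transitive: no — w1 S w2 and w2 S w5, but not w1 S w5.

No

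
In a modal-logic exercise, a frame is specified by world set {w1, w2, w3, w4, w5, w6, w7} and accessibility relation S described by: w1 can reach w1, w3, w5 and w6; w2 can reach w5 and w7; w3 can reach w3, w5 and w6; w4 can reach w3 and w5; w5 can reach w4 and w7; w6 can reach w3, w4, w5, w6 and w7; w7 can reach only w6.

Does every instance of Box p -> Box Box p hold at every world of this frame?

Axiom 4 corresponds to the accessibility relation being transitive.
Transitive: no — w1 S w5 and w5 S w4, but not w1 S w4.

No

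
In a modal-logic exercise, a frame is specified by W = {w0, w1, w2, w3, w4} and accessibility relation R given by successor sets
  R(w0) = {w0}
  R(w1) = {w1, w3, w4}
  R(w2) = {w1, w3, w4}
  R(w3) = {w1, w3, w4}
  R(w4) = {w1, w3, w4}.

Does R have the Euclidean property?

Yes

Euclidean: yes — any two successors of a common world are R-related.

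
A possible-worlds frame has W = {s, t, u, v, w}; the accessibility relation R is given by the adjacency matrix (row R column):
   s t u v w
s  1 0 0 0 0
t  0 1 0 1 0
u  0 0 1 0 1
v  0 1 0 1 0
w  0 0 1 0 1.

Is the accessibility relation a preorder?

Reflexive: yes — every world is R-related to itself.
Transitive: yes — every two-step R-path is closed by a direct edge.
So R is a preorder.

Yes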